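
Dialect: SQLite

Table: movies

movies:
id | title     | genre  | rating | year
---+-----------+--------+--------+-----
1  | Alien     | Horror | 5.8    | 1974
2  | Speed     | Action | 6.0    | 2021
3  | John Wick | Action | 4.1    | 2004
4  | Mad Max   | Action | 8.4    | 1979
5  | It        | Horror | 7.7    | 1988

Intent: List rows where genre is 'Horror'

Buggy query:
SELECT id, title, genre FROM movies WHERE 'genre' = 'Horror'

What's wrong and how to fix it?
Bug: 'genre' in single quotes is a string literal, not the column; the comparison is literal-vs-literal and never true

Fix: Reference the column as genre without single quotes

Corrected query:
SELECT id, title, genre FROM movies WHERE genre = 'Horror'

Result:
id | title | genre 
---+-------+-------
1  | Alien | Horror
5  | It    | Horror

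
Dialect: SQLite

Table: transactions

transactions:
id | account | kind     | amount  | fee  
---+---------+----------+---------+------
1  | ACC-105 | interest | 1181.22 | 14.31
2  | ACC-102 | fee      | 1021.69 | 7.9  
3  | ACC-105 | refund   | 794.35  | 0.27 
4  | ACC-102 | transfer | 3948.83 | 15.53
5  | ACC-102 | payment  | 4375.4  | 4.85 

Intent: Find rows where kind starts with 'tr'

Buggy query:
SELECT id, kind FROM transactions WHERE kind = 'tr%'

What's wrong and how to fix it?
Bug: Wildcards only work with LIKE; '=' treats '%' as a literal character

Fix: Use LIKE for wildcard pattern matching

Corrected query:
SELECT id, kind FROM transactions WHERE kind LIKE 'tr%'

Result:
id | kind    
---+---------
4  | transfer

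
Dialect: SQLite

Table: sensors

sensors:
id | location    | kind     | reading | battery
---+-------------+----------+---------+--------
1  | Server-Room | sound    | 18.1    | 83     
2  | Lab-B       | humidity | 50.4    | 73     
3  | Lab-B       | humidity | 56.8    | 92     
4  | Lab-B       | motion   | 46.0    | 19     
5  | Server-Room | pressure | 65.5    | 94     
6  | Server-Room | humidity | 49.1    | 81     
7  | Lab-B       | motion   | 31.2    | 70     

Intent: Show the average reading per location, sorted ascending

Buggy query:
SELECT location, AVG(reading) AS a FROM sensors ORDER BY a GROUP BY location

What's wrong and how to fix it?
Bug: GROUP BY must precede ORDER BY

Fix: Move ORDER BY to the end, after GROUP BY

Corrected query:
SELECT location, AVG(reading) AS a FROM sensors GROUP BY location ORDER BY a

Result:
location    | a        
------------+----------
Server-Room | 44.233333
Lab-B       | 46.1     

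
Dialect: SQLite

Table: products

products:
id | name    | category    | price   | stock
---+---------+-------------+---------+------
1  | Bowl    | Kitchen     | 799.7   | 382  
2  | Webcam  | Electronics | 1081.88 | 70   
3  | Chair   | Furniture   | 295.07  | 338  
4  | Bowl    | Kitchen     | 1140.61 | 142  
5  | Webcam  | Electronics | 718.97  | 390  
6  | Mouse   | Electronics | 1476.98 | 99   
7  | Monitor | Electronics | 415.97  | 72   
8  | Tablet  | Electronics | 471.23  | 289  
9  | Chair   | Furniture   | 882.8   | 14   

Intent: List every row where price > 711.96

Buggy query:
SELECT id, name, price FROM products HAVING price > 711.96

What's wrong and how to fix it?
Bug: HAVING filters the output of aggregation, but this query has no GROUP BY and no aggregate functions, so SQLite rejects it (HAVING clause on a non-aggregate query); the condition here is per row

Fix: Replace HAVING with WHERE since the condition applies to individual rows

Corrected query:
SELECT id, name, price FROM products WHERE price > 711.96

Result:
id | name   | price  
---+--------+--------
1  | Bowl   | 799.7  
2  | Webcam | 1081.88
4  | Bowl   | 1140.61
5  | Webcam | 718.97 
6  | Mouse  | 1476.98
9  | Chair  | 882.8  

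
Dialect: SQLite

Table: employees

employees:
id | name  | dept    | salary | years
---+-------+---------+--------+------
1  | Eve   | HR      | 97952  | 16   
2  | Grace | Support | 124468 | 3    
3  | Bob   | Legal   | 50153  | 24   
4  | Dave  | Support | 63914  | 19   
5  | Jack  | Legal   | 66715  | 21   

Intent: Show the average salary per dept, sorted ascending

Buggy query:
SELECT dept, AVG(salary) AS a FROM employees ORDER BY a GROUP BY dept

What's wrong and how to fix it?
Bug: GROUP BY must precede ORDER BY

Fix: Move ORDER BY to the end, after GROUP BY

Corrected query:
SELECT dept, AVG(salary) AS a FROM employees GROUP BY dept ORDER BY a

Result:
dept    | a    
--------+------
Legal   | 58434
Support | 94191
HR      | 97952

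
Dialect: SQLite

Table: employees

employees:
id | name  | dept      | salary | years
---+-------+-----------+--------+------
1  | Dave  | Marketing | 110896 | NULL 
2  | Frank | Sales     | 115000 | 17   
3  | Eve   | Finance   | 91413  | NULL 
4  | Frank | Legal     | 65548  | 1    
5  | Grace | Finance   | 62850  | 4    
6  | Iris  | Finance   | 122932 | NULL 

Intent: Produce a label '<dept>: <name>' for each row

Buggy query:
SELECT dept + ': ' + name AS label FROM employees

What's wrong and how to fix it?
Bug: '+' is numeric addition; on text columns SQLite converts them to 0 instead of concatenating

Fix: Use the || operator for string concatenation

Corrected query:
SELECT dept || ': ' || name AS label FROM employees

Result:
label          
---------------
Marketing: Dave
Sales: Frank   
Finance: Eve   
Legal: Frank   
Finance: Grace 
Finance: Iris  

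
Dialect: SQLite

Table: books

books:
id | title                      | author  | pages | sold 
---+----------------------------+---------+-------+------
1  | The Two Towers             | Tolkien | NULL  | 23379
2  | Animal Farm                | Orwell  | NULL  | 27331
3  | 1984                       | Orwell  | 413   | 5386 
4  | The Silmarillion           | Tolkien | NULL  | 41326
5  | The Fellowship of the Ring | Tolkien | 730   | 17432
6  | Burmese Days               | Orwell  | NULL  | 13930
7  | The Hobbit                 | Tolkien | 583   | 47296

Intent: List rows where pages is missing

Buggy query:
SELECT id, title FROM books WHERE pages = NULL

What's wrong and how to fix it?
Bug: Comparing to NULL with '=' never matches; NULL = NULL is unknown, not true

Fix: Use IS NULL to test for NULL

Corrected query:
SELECT id, title FROM books WHERE pages IS NULL

Result:
id | title           
---+-----------------
1  | The Two Towers  
2  | Animal Farm     
4  | The Silmarillion
6  | Burmese Days    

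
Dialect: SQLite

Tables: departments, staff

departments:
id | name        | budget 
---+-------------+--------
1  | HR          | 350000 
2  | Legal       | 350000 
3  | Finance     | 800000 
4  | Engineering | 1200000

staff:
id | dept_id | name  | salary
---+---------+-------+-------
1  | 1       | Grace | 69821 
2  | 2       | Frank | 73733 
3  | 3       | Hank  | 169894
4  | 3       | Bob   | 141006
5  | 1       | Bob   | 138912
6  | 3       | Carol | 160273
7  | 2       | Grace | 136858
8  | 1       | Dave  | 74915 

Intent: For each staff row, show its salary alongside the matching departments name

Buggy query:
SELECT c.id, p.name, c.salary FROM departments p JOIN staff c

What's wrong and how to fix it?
Bug: Missing join condition: each staff row is matched to all departments rows instead of just its own

Fix: Specify the join condition linking the foreign key to the parent id

Corrected query:
SELECT c.id, p.name, c.salary FROM departments p JOIN staff c ON c.dept_id = p.id

Result:
id | name    | salary
---+---------+-------
1  | HR      | 69821 
2  | Legal   | 73733 
3  | Finance | 169894
4  | Finance | 141006
5  | HR      | 138912
6  | Finance | 160273
7  | Legal   | 136858
8  | HR      | 74915 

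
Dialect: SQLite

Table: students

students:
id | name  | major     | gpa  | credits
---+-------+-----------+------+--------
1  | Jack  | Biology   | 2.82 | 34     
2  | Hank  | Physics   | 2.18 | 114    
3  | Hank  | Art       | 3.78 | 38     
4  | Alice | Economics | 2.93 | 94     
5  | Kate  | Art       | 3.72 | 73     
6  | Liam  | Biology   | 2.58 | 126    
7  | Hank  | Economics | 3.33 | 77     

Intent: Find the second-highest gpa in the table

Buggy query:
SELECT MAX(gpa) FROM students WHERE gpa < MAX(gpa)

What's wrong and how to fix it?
Bug: MAX(gpa) on the right of the comparison is an aggregate-in-WHERE error

Fix: Compute the overall MAX in a subquery, then take MAX of rows below it

Corrected query:
SELECT MAX(gpa) FROM students WHERE gpa < (SELECT MAX(gpa) FROM students)

Result:
MAX(gpa)
--------
3.72    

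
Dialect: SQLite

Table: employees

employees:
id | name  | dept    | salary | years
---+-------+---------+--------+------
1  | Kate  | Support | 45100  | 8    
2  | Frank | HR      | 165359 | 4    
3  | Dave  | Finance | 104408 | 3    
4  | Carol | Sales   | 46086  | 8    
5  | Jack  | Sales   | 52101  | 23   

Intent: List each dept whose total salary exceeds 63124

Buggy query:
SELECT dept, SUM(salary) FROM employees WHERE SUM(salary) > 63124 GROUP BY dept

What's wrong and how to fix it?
Bug: Aggregate functions cannot appear in a WHERE clause

Fix: Use HAVING (which filters groups after aggregation) instead of WHERE

Corrected query:
SELECT dept, SUM(salary) FROM employees GROUP BY dept HAVING SUM(salary) > 63124

Result:
dept    | SUM(salary)
--------+------------
Finance | 104408     
HR      | 165359     
Sales   | 98187      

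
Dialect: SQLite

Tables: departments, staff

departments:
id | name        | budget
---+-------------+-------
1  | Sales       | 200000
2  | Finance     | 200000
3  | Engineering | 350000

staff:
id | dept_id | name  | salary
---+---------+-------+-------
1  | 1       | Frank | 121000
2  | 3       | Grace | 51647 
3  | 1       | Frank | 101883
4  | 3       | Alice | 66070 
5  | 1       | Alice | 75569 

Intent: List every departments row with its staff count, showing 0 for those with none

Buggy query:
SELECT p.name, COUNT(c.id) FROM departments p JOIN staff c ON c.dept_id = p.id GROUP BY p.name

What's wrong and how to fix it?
Bug: An inner join excludes parents with zero children

Fix: Switch to LEFT JOIN to retain unmatched parent rows

Corrected query:
SELECT p.name, COUNT(c.id) FROM departments p LEFT JOIN staff c ON c.dept_id = p.id GROUP BY p.name

Result:
name        | COUNT(c.id)
------------+------------
Engineering | 2          
Finance     | 0          
Sales       | 3          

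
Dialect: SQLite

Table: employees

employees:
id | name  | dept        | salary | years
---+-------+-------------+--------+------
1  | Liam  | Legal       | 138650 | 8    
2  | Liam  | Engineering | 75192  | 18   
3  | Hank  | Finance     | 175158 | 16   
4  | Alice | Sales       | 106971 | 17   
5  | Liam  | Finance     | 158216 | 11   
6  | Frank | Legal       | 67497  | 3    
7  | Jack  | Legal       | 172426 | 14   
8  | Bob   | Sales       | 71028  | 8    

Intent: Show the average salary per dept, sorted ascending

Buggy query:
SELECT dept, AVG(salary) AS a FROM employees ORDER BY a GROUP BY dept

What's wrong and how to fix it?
Bug: ORDER BY appears before GROUP BY; SQL clause order requires GROUP BY first

Fix: Reorder: SELECT … FROM … GROUP BY … ORDER BY …

Corrected query:
SELECT dept, AVG(salary) AS a FROM employees GROUP BY dept ORDER BY a

Result:
dept        | a      
------------+--------
Engineering | 75192  
Sales       | 88999.5
Legal       | 126191 
Finance     | 166687 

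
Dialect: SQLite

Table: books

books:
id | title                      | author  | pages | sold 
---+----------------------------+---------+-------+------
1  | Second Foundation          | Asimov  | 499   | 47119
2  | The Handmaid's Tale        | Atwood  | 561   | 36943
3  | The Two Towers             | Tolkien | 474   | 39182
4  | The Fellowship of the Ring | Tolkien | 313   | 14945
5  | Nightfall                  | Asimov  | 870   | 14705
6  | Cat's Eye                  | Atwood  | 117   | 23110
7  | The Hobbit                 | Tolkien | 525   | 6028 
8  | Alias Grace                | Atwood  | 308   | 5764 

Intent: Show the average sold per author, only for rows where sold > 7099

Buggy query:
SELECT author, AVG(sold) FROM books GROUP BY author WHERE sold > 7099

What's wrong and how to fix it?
Bug: WHERE cannot follow GROUP BY

Fix: Place WHERE between FROM and GROUP BY

Corrected query:
SELECT author, AVG(sold) FROM books WHERE sold > 7099 GROUP BY author

Result:
author  | AVG(sold)
--------+----------
Asimov  | 30912    
Atwood  | 30026.5  
Tolkien | 27063.5  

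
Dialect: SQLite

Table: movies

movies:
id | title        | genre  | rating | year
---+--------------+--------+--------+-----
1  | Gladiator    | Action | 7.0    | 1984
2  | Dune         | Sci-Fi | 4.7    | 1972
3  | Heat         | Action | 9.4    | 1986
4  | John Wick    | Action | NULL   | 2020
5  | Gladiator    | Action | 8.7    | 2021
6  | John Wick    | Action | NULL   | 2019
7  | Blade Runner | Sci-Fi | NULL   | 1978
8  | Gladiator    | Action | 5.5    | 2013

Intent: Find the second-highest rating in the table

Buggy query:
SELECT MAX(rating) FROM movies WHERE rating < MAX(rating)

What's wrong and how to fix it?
Bug: The inner MAX is an aggregate inside WHERE, which is not allowed

Fix: Compute the overall MAX in a subquery, then take MAX of rows below it

Corrected query:
SELECT MAX(rating) FROM movies WHERE rating < (SELECT MAX(rating) FROM movies)

Result:
MAX(rating)
-----------
8.7        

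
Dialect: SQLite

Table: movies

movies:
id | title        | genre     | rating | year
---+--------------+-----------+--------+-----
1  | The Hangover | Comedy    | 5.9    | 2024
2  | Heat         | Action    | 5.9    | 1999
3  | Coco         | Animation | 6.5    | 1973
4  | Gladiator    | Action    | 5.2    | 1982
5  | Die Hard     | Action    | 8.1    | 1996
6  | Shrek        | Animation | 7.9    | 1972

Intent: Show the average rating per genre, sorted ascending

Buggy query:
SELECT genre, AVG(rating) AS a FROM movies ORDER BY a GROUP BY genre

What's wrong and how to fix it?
Bug: ORDER BY appears before GROUP BY; SQL clause order requires GROUP BY first

Fix: Move ORDER BY to the end, after GROUP BY

Corrected query:
SELECT genre, AVG(rating) AS a FROM movies GROUP BY genre ORDER BY a

Result:
genre     | a  
----------+----
Comedy    | 5.9
Action    | 6.4
Animation | 7.2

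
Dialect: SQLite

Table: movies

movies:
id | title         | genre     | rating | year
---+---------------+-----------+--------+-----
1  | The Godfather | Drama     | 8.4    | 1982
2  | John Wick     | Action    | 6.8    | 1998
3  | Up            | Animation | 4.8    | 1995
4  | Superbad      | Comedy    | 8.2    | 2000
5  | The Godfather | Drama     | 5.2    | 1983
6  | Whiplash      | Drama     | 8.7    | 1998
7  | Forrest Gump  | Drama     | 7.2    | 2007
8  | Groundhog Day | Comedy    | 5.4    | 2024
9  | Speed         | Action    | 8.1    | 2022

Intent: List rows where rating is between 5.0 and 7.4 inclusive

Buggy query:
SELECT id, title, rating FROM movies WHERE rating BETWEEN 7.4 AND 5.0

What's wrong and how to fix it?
Bug: BETWEEN expects the lower bound first; with 7.4 AND 5.0 the range is empty

Fix: Swap the bounds so the smaller value comes first

Corrected query:
SELECT id, title, rating FROM movies WHERE rating BETWEEN 5.0 AND 7.4

Result:
id | title         | rating
---+---------------+-------
2  | John Wick     | 6.8   
5  | The Godfather | 5.2   
7  | Forrest Gump  | 7.2   
8  | Groundhog Day | 5.4   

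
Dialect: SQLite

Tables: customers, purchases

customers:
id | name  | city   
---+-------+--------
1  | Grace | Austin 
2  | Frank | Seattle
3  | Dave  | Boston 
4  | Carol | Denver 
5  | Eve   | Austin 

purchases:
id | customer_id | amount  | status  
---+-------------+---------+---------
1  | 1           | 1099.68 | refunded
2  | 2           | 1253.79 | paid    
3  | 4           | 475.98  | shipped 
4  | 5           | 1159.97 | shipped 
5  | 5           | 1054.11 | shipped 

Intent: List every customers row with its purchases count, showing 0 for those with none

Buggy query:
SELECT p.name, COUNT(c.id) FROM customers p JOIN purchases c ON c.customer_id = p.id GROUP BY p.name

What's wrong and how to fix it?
Bug: INNER JOIN drops customers rows that have no matching purchases rows

Fix: Switch to LEFT JOIN to retain unmatched parent rows

Corrected query:
SELECT p.name, COUNT(c.id) FROM customers p LEFT JOIN purchases c ON c.customer_id = p.id GROUP BY p.name

Result:
name  | COUNT(c.id)
------+------------
Carol | 1          
Dave  | 0          
Eve   | 2          
Frank | 1          
Grace | 1          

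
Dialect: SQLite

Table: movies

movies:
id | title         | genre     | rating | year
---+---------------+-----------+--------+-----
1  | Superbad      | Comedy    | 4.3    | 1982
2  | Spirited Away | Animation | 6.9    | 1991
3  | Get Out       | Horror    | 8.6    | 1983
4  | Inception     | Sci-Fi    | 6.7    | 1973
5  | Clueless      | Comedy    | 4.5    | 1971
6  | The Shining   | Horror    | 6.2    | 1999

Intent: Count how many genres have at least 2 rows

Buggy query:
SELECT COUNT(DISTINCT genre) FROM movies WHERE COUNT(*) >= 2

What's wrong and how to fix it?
Bug: COUNT(*) cannot appear in WHERE; the per-group count doesn't exist yet

Fix: Use a subquery that GROUPs and filters with HAVING, then count its rows

Corrected query:
SELECT COUNT(*) FROM (SELECT genre FROM movies GROUP BY genre HAVING COUNT(*) >= 2)

Result:
COUNT(*)
--------
2       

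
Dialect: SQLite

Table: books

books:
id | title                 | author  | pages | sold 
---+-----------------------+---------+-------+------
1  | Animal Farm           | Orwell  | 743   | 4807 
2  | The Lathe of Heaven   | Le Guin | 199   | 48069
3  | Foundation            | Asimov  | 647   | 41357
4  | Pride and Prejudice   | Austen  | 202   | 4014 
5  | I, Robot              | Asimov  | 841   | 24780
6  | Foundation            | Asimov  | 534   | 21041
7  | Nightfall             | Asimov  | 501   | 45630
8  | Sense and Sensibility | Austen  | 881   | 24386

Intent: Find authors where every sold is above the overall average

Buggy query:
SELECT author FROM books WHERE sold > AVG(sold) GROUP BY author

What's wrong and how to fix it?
Bug: AVG() is an aggregate; it can't sit directly in WHERE

Fix: Compute the overall average in a scalar subquery and compare each group's MIN against it in HAVING

Corrected query:
SELECT author FROM books GROUP BY author HAVING MIN(sold) > (SELECT AVG(sold) FROM books)

Result:
author 
-------
Le Guin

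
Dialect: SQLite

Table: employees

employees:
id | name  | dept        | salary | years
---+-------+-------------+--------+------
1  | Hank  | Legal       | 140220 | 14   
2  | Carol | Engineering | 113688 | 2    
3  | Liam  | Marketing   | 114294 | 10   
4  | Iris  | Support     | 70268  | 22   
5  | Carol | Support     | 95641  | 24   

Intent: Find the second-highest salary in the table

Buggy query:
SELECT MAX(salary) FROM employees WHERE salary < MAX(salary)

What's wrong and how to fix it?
Bug: The inner MAX is an aggregate inside WHERE, which is not allowed

Fix: Put the inner MAX in a scalar subquery

Corrected query:
SELECT MAX(salary) FROM employees WHERE salary < (SELECT MAX(salary) FROM employees)

Result:
MAX(salary)
-----------
114294     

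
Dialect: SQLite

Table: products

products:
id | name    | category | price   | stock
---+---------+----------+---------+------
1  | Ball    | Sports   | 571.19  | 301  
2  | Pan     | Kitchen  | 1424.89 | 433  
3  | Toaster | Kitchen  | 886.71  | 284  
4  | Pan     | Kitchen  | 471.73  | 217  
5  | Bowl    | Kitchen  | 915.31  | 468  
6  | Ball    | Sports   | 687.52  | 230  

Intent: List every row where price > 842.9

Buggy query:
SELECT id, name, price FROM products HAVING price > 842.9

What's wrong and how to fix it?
Bug: This is a non-aggregate query (no GROUP BY, no aggregates), so in SQLite the HAVING clause is invalid here; a row-level condition belongs in WHERE

Fix: Use WHERE for row-level filtering

Corrected query:
SELECT id, name, price FROM products WHERE price > 842.9

Result:
id | name    | price  
---+---------+--------
2  | Pan     | 1424.89
3  | Toaster | 886.71 
5  | Bowl    | 915.31 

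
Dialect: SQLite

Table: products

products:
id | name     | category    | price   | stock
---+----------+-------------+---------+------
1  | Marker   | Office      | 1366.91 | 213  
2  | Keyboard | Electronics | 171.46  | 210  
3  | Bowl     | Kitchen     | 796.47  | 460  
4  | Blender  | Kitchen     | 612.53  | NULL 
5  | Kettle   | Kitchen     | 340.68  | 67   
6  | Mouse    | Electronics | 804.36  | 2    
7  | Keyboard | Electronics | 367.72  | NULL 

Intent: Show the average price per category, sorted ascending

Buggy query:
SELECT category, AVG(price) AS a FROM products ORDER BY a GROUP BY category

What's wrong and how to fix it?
Bug: ORDER BY appears before GROUP BY; SQL clause order requires GROUP BY first

Fix: Reorder: SELECT … FROM … GROUP BY … ORDER BY …

Corrected query:
SELECT category, AVG(price) AS a FROM products GROUP BY category ORDER BY a

Result:
category    | a         
------------+-----------
Electronics | 447.846667
Kitchen     | 583.226667
Office      | 1366.91   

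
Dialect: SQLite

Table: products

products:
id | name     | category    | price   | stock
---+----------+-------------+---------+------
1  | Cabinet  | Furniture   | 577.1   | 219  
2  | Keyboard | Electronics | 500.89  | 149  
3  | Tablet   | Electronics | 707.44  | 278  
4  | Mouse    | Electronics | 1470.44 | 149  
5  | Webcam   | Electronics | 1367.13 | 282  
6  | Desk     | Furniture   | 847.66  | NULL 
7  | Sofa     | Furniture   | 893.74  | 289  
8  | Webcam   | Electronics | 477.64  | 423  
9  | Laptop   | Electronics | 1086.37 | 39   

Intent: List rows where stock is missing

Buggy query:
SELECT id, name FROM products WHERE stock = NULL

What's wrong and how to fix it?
Bug: Comparing to NULL with '=' never matches; NULL = NULL is unknown, not true

Fix: Replace '= NULL' with 'IS NULL'

Corrected query:
SELECT id, name FROM products WHERE stock IS NULL

Result:
id | name
---+-----
6  | Desk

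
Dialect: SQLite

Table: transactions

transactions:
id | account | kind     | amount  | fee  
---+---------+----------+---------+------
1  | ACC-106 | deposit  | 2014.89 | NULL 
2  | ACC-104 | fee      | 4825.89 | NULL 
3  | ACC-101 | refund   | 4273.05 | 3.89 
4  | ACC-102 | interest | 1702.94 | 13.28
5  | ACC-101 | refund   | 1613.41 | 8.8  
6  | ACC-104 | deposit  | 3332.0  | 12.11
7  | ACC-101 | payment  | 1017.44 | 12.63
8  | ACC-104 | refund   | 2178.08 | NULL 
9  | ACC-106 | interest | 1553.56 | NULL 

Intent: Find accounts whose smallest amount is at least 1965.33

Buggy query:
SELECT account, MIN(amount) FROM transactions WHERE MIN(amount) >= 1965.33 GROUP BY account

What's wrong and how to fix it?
Bug: MIN() in WHERE is a misuse of aggregate

Fix: Use HAVING for the per-group MIN condition

Corrected query:
SELECT account, MIN(amount) FROM transactions GROUP BY account HAVING MIN(amount) >= 1965.33

Result:
account | MIN(amount)
--------+------------
ACC-104 | 2178.08    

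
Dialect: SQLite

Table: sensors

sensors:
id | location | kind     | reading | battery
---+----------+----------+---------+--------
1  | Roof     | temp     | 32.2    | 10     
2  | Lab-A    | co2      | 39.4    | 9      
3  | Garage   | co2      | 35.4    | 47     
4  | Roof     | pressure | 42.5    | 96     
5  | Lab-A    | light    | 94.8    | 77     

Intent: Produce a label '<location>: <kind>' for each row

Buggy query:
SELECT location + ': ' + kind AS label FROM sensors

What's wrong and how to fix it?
Bug: '+' is numeric addition; on text columns SQLite converts them to 0 instead of concatenating

Fix: Replace + with || to concatenate text

Corrected query:
SELECT location || ': ' || kind AS label FROM sensors

Result:
label         
--------------
Roof: temp    
Lab-A: co2    
Garage: co2   
Roof: pressure
Lab-A: light  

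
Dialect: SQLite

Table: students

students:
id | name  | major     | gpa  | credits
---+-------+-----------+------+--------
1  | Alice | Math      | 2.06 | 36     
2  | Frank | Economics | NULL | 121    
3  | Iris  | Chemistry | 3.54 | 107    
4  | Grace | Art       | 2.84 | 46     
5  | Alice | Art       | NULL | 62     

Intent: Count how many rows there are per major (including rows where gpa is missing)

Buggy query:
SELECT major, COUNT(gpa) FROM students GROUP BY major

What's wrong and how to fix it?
Bug: COUNT(column) counts non-NULL values only; rows with NULL gpa aren't counted

Fix: Use COUNT(*) to count all rows regardless of NULL

Corrected query:
SELECT major, COUNT(*) FROM students GROUP BY major

Result:
major     | COUNT(*)
----------+---------
Art       | 2       
Chemistry | 1       
Economics | 1       
Math      | 1       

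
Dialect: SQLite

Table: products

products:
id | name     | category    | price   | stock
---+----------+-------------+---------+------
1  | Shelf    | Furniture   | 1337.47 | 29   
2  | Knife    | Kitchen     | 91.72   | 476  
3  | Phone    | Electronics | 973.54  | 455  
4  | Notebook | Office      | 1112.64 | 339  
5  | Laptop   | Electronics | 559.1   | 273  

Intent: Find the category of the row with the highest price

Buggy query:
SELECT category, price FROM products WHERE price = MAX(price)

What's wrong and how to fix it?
Bug: MAX(price) is an aggregate and cannot be used directly in WHERE

Fix: Use a subquery: WHERE price = (SELECT MAX(price) FROM products)

Corrected query:
SELECT category, price FROM products WHERE price = (SELECT MAX(price) FROM products)

Result:
category  | price  
----------+--------
Furniture | 1337.47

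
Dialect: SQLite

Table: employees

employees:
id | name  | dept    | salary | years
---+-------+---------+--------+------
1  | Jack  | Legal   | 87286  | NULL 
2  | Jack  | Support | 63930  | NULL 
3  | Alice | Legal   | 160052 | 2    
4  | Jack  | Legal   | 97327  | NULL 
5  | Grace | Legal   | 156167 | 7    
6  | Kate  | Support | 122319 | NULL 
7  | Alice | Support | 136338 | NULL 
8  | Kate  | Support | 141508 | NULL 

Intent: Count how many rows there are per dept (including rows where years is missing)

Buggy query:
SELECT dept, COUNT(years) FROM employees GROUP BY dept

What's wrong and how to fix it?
Bug: COUNT(column) counts non-NULL values only; rows with NULL years aren't counted

Fix: Replace COUNT(years) with COUNT(*)

Corrected query:
SELECT dept, COUNT(*) FROM employees GROUP BY dept

Result:
dept    | COUNT(*)
--------+---------
Legal   | 4       
Support | 4       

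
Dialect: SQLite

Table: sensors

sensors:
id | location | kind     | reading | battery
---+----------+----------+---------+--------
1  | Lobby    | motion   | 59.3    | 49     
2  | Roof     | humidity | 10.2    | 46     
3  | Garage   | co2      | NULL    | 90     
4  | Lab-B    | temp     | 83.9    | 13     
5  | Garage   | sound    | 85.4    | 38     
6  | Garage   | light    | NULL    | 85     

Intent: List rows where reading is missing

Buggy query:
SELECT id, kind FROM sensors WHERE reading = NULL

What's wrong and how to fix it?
Bug: '= NULL' is always unknown in SQL three-valued logic, so no rows match

Fix: Use IS NULL to test for NULL

Corrected query:
SELECT id, kind FROM sensors WHERE reading IS NULL

Result:
id | kind 
---+------
3  | co2  
6  | light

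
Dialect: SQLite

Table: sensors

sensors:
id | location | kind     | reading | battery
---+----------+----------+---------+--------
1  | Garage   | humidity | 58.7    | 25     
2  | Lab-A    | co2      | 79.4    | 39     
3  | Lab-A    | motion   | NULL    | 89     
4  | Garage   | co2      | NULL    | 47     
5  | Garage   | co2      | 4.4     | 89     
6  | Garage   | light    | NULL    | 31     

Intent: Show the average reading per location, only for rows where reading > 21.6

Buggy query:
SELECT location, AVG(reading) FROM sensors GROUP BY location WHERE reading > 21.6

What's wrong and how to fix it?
Bug: WHERE cannot follow GROUP BY

Fix: Place WHERE between FROM and GROUP BY

Corrected query:
SELECT location, AVG(reading) FROM sensors WHERE reading > 21.6 GROUP BY location

Result:
location | AVG(reading)
---------+-------------
Garage   | 58.7        
Lab-A    | 79.4        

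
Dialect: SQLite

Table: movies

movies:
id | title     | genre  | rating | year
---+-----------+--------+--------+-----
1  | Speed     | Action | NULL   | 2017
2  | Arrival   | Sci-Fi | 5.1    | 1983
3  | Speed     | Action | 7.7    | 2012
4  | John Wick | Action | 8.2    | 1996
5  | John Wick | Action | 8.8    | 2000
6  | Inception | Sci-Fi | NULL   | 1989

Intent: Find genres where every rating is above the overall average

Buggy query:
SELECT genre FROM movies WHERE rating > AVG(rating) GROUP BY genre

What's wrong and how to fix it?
Bug: AVG() is an aggregate; it can't sit directly in WHERE

Fix: Compute the overall average in a scalar subquery and compare each group's MIN against it in HAVING

Corrected query:
SELECT genre FROM movies GROUP BY genre HAVING MIN(rating) > (SELECT AVG(rating) FROM movies)

Result:
genre 
------
Action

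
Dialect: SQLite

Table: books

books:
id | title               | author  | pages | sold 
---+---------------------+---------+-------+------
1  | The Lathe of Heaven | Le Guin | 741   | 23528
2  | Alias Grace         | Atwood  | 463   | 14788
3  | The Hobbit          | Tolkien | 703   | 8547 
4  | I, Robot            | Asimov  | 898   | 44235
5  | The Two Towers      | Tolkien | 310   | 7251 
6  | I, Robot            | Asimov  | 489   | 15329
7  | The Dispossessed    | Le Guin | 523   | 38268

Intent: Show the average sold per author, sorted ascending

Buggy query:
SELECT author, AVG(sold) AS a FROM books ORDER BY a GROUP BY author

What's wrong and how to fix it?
Bug: ORDER BY appears before GROUP BY; SQL clause order requires GROUP BY first

Fix: Reorder: SELECT … FROM … GROUP BY … ORDER BY …

Corrected query:
SELECT author, AVG(sold) AS a FROM books GROUP BY author ORDER BY a

Result:
author  | a    
--------+------
Tolkien | 7899 
Atwood  | 14788
Asimov  | 29782
Le Guin | 30898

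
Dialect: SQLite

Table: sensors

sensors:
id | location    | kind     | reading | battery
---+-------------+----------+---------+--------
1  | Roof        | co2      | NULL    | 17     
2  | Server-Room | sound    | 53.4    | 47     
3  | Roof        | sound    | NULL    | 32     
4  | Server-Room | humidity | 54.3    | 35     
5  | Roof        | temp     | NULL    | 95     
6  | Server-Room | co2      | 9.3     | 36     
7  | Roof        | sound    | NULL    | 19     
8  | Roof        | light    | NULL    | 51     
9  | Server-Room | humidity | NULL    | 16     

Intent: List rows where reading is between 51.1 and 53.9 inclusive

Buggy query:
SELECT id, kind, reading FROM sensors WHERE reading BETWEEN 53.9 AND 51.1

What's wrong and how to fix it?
Bug: BETWEEN expects the lower bound first; with 53.9 AND 51.1 the range is empty

Fix: Write BETWEEN 51.1 AND 53.9

Corrected query:
SELECT id, kind, reading FROM sensors WHERE reading BETWEEN 51.1 AND 53.9

Result:
id | kind  | reading
---+-------+--------
2  | sound | 53.4   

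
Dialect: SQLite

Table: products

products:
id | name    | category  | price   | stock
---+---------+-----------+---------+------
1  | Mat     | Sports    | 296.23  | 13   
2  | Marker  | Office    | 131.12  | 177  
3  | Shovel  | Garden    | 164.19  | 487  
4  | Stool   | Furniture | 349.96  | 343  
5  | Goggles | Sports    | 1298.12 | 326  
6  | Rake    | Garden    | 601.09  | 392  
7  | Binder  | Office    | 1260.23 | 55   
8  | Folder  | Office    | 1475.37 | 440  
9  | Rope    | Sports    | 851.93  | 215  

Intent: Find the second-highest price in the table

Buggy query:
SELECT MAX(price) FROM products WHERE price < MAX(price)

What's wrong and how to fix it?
Bug: The inner MAX is an aggregate inside WHERE, which is not allowed

Fix: Put the inner MAX in a scalar subquery

Corrected query:
SELECT MAX(price) FROM products WHERE price < (SELECT MAX(price) FROM products)

Result:
MAX(price)
----------
1298.12   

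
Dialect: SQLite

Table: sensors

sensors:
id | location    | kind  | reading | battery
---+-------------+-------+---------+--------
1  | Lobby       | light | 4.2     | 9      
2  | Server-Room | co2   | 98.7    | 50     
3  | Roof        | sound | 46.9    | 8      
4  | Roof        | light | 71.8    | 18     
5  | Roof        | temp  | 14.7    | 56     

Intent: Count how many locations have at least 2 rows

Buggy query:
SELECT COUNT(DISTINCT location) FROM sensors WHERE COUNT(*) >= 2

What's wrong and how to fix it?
Bug: COUNT(*) cannot appear in WHERE; the per-group count doesn't exist yet

Fix: Use a subquery that GROUPs and filters with HAVING, then count its rows

Corrected query:
SELECT COUNT(*) FROM (SELECT location FROM sensors GROUP BY location HAVING COUNT(*) >= 2)

Result:
COUNT(*)
--------
1       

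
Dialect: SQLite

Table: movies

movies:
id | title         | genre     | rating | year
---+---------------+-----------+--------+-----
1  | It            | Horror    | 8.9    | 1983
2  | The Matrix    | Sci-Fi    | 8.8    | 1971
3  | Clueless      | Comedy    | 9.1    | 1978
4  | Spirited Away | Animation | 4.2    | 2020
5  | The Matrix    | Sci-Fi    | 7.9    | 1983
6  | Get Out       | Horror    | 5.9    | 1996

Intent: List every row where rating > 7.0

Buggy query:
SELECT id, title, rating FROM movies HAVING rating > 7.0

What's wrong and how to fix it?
Bug: HAVING filters the output of aggregation, but this query has no GROUP BY and no aggregate functions, so SQLite rejects it (HAVING clause on a non-aggregate query); the condition here is per row

Fix: Use WHERE for row-level filtering

Corrected query:
SELECT id, title, rating FROM movies WHERE rating > 7.0

Result:
id | title      | rating
---+------------+-------
1  | It         | 8.9   
2  | The Matrix | 8.8   
3  | Clueless   | 9.1   
5  | The Matrix | 7.9   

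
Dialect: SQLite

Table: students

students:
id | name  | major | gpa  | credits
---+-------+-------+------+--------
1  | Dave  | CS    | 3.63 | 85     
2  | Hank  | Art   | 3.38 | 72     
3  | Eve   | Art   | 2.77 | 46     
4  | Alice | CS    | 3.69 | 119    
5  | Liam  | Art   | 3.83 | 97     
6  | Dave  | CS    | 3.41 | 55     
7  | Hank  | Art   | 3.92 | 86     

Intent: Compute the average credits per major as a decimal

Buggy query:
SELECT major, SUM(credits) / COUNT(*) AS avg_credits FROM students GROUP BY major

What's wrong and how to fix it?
Bug: Both operands are integers, so '/' performs integer division and truncates

Fix: Multiply by 1.0 (or CAST to REAL) to force floating-point division

Corrected query:
SELECT major, SUM(credits) * 1.0 / COUNT(*) AS avg_credits FROM students GROUP BY major

Result:
major | avg_credits
------+------------
Art   | 75.25      
CS    | 86.333333  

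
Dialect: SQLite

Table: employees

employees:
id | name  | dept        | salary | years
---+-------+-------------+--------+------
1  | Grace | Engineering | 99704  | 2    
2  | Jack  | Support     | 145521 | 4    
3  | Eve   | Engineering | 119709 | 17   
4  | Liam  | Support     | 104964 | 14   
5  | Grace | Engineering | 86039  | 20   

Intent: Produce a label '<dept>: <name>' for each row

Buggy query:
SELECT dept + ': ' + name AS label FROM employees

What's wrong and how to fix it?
Bug: SQLite uses || for string concatenation; + coerces text to numbers (yielding 0)

Fix: Use the || operator for string concatenation

Corrected query:
SELECT dept || ': ' || name AS label FROM employees

Result:
label             
------------------
Engineering: Grace
Support: Jack     
Engineering: Eve  
Support: Liam     
Engineering: Grace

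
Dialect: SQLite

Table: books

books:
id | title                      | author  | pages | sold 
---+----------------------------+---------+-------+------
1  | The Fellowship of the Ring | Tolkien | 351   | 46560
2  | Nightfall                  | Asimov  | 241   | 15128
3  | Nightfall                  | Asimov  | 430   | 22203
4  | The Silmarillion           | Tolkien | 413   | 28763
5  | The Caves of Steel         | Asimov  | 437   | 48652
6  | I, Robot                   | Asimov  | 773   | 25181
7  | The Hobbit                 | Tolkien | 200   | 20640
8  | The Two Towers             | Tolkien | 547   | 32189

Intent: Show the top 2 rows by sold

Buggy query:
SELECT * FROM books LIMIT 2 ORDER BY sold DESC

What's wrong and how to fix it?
Bug: LIMIT must come after ORDER BY

Fix: Swap the clauses: ORDER BY first, then LIMIT

Corrected query:
SELECT * FROM books ORDER BY sold DESC LIMIT 2

Result:
id | title                      | author  | pages | sold 
---+----------------------------+---------+-------+------
5  | The Caves of Steel         | Asimov  | 437   | 48652
1  | The Fellowship of the Ring | Tolkien | 351   | 46560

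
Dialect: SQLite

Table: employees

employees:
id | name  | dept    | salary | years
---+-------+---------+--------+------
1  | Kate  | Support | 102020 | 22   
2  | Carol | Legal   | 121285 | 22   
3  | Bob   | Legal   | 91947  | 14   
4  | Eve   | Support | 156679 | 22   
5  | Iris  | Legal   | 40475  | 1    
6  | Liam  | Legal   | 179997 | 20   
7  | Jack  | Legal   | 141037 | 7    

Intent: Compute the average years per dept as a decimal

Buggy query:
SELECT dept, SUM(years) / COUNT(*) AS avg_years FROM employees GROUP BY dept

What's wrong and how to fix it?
Bug: SUM(years) and COUNT(*) are both integers; the division truncates the fractional part

Fix: Cast one side to REAL so the division keeps the fractional part

Corrected query:
SELECT dept, SUM(years) * 1.0 / COUNT(*) AS avg_years FROM employees GROUP BY dept

Result:
dept    | avg_years
--------+----------
Legal   | 12.8     
Support | 22       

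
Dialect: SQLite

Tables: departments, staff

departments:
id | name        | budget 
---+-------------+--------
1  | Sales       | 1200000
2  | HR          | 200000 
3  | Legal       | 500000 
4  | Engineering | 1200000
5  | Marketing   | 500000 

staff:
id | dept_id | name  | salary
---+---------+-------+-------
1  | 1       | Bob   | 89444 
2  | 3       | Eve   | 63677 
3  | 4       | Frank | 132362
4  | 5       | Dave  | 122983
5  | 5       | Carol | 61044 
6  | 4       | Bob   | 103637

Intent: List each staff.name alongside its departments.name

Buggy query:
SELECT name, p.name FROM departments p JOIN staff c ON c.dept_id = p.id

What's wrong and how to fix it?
Bug: Both tables have a 'name' column; the unqualified reference is ambiguous

Fix: Qualify the column with its table alias (c.name)

Corrected query:
SELECT c.name, p.name FROM departments p JOIN staff c ON c.dept_id = p.id

Result:
name  | name       
------+------------
Bob   | Sales      
Eve   | Legal      
Frank | Engineering
Dave  | Marketing  
Carol | Marketing  
Bob   | Engineering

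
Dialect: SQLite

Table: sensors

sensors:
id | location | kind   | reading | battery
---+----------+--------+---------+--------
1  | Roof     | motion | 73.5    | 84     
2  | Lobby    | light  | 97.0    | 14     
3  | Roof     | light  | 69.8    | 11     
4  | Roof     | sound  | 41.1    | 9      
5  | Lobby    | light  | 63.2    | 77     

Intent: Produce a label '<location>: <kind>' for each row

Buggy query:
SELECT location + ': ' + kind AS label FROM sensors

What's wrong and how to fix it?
Bug: '+' is numeric addition; on text columns SQLite converts them to 0 instead of concatenating

Fix: Use the || operator for string concatenation

Corrected query:
SELECT location || ': ' || kind AS label FROM sensors

Result:
label       
------------
Roof: motion
Lobby: light
Roof: light 
Roof: sound 
Lobby: light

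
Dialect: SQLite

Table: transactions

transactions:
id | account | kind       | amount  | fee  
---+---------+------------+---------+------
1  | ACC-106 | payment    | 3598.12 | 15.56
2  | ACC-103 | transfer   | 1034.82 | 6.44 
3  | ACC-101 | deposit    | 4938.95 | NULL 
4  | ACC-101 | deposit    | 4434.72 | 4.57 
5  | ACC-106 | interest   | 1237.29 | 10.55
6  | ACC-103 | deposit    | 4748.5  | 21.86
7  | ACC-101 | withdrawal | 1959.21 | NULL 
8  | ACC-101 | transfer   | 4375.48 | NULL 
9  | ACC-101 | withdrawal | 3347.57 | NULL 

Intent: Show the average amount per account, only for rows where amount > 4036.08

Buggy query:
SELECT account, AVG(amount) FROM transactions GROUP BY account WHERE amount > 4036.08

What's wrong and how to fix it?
Bug: WHERE cannot follow GROUP BY

Fix: Place WHERE between FROM and GROUP BY

Corrected query:
SELECT account, AVG(amount) FROM transactions WHERE amount > 4036.08 GROUP BY account

Result:
account | AVG(amount)
--------+------------
ACC-101 | 4583.05    
ACC-103 | 4748.5     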